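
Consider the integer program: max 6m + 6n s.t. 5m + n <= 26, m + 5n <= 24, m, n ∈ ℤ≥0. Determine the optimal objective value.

48

Relaxing integrality, the LP optimum is 50.00 at (m,n) = (4.42, 3.92), which is not an integer point.
(m,n)=(4,4): 5·4+1·4=24≤26, 1·4+5·4=24≤24, objective 48.
(m,n)=(3,4): 5·3+1·4=19≤26, 1·3+5·4=23≤24, objective 42.
(m,n)=(4,3): 5·4+1·3=23≤26, 1·4+5·3=19≤24, objective 42.
No feasible integer point exceeds 48.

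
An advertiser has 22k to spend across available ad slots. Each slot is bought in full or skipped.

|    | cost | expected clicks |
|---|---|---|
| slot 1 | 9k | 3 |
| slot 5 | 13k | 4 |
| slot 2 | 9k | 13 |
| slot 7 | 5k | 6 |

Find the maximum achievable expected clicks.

19

This is an integer program with binary decision variables.
Allowing fractional choices, the relaxed optimum would be about 21.7, but ad slots are indivisible.
slot 5 + slot 2: cost 13 + 9 = 22 ≤ 22, expected clicks 4 + 13 = 17.
slot 2 + slot 7: cost 9 + 5 = 14 ≤ 22, expected clicks 13 + 6 = 19.
Best is slot 2 and slot 7 with total expected clicks 19.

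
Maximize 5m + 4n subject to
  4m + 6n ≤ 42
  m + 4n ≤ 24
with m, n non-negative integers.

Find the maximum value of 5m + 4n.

(m,n)=(10,0): 4·10+6·0=40≤42, 1·10+4·0=10≤24, objective 50.
(m,n)=(9,1): 4·9+6·1=42≤42, 1·9+4·1=13≤24, objective 49.
(m,n)=(9,0): 4·9+6·0=36≤42, 1·9+4·0=9≤24, objective 45.
The best lattice point is (10,0), giving 50.

50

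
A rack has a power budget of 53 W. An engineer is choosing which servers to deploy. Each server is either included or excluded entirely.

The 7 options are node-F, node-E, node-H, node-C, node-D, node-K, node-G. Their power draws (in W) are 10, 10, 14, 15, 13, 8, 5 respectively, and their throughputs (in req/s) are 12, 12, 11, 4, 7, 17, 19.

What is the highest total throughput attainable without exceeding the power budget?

71

Allowing fractional choices, the relaxed optimum would be about 74.2, but servers are indivisible.
node-F + node-H + node-D + node-K + node-G: power draw 10 + 14 + 13 + 8 + 5 = 50 ≤ 53, throughput 12 + 11 + 7 + 17 + 19 = 66.
node-F + node-E + node-H + node-K + node-G: power draw 10 + 10 + 14 + 8 + 5 = 47 ≤ 53, throughput 12 + 12 + 11 + 17 + 19 = 71.
node-F + node-E + node-D + node-K + node-G: power draw 10 + 10 + 13 + 8 + 5 = 46 ≤ 53, throughput 12 + 12 + 7 + 17 + 19 = 67.
Best is node-F, node-E, node-H, node-K, and node-G with total throughput 71.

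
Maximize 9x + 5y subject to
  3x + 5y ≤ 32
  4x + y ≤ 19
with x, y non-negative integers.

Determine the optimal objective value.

51

(x,y)=(4,3) is feasible, giving 51.
(x,y)=(3,4) is feasible, giving 47.
Maximum is 51 at (x,y)=(4,3).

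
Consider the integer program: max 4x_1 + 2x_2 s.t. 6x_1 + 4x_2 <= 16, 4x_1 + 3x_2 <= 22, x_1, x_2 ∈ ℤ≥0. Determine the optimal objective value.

(x_1,x_2)=(2,1): 6·2+4·1=16≤16, 4·2+3·1=11≤22, objective 10.
(x_1,x_2)=(1,2): 6·1+4·2=14≤16, 4·1+3·2=10≤22, objective 8.
(x_1,x_2)=(2,0): 6·2+4·0=12≤16, 4·2+3·0=8≤22, objective 8.
No feasible integer point exceeds 10.

10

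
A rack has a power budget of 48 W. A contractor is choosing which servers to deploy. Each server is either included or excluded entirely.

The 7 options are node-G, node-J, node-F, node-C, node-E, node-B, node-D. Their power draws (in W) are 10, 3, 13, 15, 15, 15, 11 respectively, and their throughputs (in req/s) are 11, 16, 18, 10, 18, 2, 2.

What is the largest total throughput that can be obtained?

63

Take node-G, node-J, node-F, and node-E: power draw 10 + 3 + 13 + 15 = 41 ≤ 48, throughput 11 + 16 + 18 + 18 = 63.
No other feasible combination does better.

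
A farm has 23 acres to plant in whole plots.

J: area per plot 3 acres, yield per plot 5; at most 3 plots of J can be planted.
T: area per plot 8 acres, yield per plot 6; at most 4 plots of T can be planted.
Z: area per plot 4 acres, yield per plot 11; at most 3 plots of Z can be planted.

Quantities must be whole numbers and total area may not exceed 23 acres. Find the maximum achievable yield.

This is a bounded integer knapsack.
Take 3×J and 3×Z: area 21 ≤ 23, yield 3·5 + 3·11 = 48.
Z has the best ratio (11/4) and is taken to its limit of 3; remaining capacity is filled optimally with the others.

48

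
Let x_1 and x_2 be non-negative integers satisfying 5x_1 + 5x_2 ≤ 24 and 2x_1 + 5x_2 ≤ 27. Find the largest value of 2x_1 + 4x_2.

16

The continuous relaxation peaks at (0, 4.8) with value 19.20; rounding to a feasible lattice point costs some objective.
(x_1,x_2)=(0,4): 5·0+5·4=20≤24, 2·0+5·4=20≤27, objective 16.
(x_1,x_2)=(1,3): 5·1+5·3=20≤24, 2·1+5·3=17≤27, objective 14.
(x_1,x_2)=(0,3): 5·0+5·3=15≤24, 2·0+5·3=15≤27, objective 12.
Maximum is 16 at (x_1,x_2)=(0,4).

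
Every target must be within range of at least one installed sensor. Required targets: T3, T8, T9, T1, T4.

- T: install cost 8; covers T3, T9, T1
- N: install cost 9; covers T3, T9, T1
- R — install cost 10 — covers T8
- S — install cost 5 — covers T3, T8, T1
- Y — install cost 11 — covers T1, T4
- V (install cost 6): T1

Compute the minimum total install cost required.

Choose T, S, and Y: together they cover T3, T8, T9, T1, T4 — every target.
Total install cost: 8 + 5 + 11 = 24.

24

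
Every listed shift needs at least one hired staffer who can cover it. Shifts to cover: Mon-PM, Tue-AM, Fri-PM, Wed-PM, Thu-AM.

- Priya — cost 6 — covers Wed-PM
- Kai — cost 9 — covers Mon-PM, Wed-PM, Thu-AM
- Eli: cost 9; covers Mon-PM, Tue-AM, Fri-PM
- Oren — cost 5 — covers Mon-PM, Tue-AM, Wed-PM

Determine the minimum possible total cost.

18

This is an integer covering problem.
Choose Kai and Eli: together they cover Mon-PM, Tue-AM, Fri-PM, Wed-PM, Thu-AM — every shift.
Total cost: 9 + 9 = 18.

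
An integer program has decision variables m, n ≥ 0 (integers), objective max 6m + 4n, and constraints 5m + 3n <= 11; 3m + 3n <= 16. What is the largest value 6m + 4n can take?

14

(m,n)=(1,2) is feasible, giving 14.
(m,n)=(0,3) is feasible, giving 12.
(m,n)=(1,1) is feasible, giving 10.
Maximum is 14 at (m,n)=(1,2).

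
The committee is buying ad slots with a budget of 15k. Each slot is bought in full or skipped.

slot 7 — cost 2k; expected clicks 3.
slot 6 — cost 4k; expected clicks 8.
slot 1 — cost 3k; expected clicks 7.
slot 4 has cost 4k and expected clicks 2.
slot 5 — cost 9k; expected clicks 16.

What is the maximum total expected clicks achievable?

This is a 0-1 knapsack instance.
slot 7 + slot 1 + slot 5: cost 2 + 3 + 9 = 14 ≤ 15, expected clicks 3 + 7 + 16 = 26.
slot 7 + slot 6 + slot 5: cost 2 + 4 + 9 = 15 ≤ 15, expected clicks 3 + 8 + 16 = 27.
Best is slot 7, slot 6, and slot 5 with total expected clicks 27.

27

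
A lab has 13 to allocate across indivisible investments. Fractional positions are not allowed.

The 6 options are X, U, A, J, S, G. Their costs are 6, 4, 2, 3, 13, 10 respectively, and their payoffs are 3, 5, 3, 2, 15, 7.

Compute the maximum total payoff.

Allowing fractional choices, the relaxed optimum would be about 16.1, but investments are indivisible.
U + A + J: cost 4 + 2 + 3 = 9 ≤ 13, payoff 5 + 3 + 2 = 10.
S: cost 13 ≤ 13, payoff 15.
X + U + A: cost 6 + 4 + 2 = 12 ≤ 13, payoff 3 + 5 + 3 = 11.
Best is S with total payoff 15.

15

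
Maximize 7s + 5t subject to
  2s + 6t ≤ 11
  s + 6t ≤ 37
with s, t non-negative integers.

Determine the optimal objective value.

Relaxing integrality, the LP optimum is 38.50 at (s,t) = (5.5, 0), which is not an integer point.
(s,t)=(5,0): 2·5+6·0=10≤11, 1·5+6·0=5≤37, objective 35.
(s,t)=(4,0): 2·4+6·0=8≤11, 1·4+6·0=4≤37, objective 28.
The best lattice point is (5,0), giving 35.

35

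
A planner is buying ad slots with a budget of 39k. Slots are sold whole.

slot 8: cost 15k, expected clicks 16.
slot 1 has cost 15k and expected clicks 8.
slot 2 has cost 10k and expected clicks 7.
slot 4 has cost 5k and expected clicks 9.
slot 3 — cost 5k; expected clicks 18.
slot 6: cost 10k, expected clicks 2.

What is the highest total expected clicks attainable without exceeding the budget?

50

Allowing fractional choices, the relaxed optimum would be about 52.1, but ad slots are indivisible.
slot 8 + slot 4 + slot 3: cost 15 + 5 + 5 = 25 ≤ 39, expected clicks 16 + 9 + 18 = 43.
slot 8 + slot 2 + slot 4 + slot 3: cost 15 + 10 + 5 + 5 = 35 ≤ 39, expected clicks 16 + 7 + 9 + 18 = 50.
slot 8 + slot 4 + slot 3 + slot 6: cost 15 + 5 + 5 + 10 = 35 ≤ 39, expected clicks 16 + 9 + 18 + 2 = 45.
Best is slot 8, slot 2, slot 4, and slot 3 with total expected clicks 50.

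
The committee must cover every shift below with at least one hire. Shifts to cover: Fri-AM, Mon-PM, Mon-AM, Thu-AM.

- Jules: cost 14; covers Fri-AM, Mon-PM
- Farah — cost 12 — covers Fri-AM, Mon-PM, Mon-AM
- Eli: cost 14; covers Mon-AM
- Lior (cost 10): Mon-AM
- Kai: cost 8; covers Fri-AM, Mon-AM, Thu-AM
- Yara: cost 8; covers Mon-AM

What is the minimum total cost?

20

Choose Farah and Kai: together they cover Fri-AM, Mon-PM, Mon-AM, Thu-AM — every shift.
Total cost: 12 + 8 = 20.
No cover costs less than 20.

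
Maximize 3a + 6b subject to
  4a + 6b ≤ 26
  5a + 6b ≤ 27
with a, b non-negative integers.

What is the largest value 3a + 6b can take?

The continuous relaxation peaks at (0, 4.33) with value 26.00; rounding to a feasible lattice point costs some objective.
(a,b)=(0,4): 4·0+6·4=24≤26, 5·0+6·4=24≤27, objective 24.
(a,b)=(1,3): 4·1+6·3=22≤26, 5·1+6·3=23≤27, objective 21.
(a,b)=(0,3): 4·0+6·3=18≤26, 5·0+6·3=18≤27, objective 18.
The best lattice point is (0,4), giving 24.

24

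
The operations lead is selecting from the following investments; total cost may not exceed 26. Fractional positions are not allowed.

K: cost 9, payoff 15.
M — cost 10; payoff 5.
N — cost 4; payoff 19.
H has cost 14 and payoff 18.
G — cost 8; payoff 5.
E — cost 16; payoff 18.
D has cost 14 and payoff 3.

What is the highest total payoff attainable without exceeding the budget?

Treat it as a binary knapsack problem.
Allowing fractional choices, the relaxed optimum would be about 50.7, but investments are indivisible.
N + H + G: cost 4 + 14 + 8 = 26 ≤ 26, payoff 19 + 18 + 5 = 42.
K + N + G: cost 9 + 4 + 8 = 21 ≤ 26, payoff 15 + 19 + 5 = 39.
Best is N, H, and G with total payoff 42.

42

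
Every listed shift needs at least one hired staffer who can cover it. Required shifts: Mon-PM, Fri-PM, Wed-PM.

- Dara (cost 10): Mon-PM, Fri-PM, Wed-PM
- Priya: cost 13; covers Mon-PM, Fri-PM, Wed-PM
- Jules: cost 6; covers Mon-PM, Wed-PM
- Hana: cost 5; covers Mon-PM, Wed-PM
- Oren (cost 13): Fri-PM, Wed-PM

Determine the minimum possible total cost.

10

This is an integer covering problem.
The greedy cost-per-new-shift heuristic would pick Hana and Dara for 15, but a cheaper cover exists.
Dara alone covers Mon-PM, Fri-PM, Wed-PM — every shift.
Total cost: 10.
No cover costs less than 10.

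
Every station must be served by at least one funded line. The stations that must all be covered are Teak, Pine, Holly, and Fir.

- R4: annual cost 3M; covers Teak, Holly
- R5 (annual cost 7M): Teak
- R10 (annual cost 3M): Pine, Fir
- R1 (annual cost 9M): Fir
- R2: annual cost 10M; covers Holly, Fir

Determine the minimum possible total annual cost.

6

This is an integer covering problem.
Choose R4 and R10: together they cover Teak, Pine, Holly, Fir — every station.
Total annual cost: 3 + 3 = 6.
No cover costs less than 6.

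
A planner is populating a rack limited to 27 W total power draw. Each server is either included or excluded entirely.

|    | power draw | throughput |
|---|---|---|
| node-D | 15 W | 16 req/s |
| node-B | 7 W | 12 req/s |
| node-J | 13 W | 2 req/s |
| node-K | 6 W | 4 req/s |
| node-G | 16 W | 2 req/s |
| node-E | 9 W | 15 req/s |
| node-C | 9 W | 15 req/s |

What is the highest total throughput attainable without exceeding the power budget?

42

node-B + node-E + node-C: power draw 7 + 9 + 9 = 25 ≤ 27, throughput 12 + 15 + 15 = 42.
node-K + node-E + node-C: power draw 6 + 9 + 9 = 24 ≤ 27, throughput 4 + 15 + 15 = 34.
Best is node-B, node-E, and node-C with total throughput 42.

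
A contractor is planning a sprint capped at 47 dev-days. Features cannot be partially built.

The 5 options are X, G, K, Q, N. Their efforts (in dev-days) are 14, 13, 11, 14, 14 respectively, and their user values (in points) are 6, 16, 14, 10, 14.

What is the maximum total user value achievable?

44

G + K + Q: effort 13 + 11 + 14 = 38 ≤ 47, user value 16 + 14 + 10 = 40.
G + K + N: effort 13 + 11 + 14 = 38 ≤ 47, user value 16 + 14 + 14 = 44.
Best is G, K, and N with total user value 44.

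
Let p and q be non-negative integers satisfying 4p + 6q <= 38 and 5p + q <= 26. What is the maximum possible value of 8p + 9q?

The continuous relaxation peaks at (4.54, 3.31) with value 66.08; rounding to a feasible lattice point costs some objective.
(p,q)=(2,5): 4·2+6·5=38≤38, 5·2+1·5=15≤26, objective 61.
(p,q)=(3,4): 4·3+6·4=36≤38, 5·3+1·4=19≤26, objective 60.
No feasible integer point exceeds 61.

61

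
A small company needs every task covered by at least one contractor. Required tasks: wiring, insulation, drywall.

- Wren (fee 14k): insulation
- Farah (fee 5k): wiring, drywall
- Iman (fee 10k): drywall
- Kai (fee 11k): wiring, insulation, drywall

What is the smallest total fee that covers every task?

11

The greedy cost-per-new-task heuristic would pick Farah and Kai for 16, but a cheaper cover exists.
Kai alone covers wiring, insulation, drywall — every task.
Total fee: 11.
No cover costs less than 11.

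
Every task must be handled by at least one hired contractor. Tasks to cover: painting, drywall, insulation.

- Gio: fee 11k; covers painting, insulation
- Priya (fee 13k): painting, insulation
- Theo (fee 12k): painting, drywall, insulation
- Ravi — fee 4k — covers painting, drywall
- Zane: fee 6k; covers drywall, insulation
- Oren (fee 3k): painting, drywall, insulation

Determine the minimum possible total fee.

3

Oren alone covers painting, drywall, insulation — every task.
Total fee: 3.
No cover costs less than 3.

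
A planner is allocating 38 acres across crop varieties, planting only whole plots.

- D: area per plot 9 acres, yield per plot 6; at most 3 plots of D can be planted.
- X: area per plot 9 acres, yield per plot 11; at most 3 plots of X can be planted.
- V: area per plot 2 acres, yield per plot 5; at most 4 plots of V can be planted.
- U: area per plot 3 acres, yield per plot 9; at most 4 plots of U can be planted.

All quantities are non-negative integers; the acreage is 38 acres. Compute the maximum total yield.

78

Take 2×X, 4×V, and 4×U: area 38 ≤ 38, yield 2·11 + 4·5 + 4·9 = 78.
U has the best ratio (9/3) and is taken to its limit of 4; remaining capacity is filled optimally with the others.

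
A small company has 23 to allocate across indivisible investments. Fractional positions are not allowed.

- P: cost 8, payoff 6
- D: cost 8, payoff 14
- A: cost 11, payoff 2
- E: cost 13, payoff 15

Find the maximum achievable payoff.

29

Allowing fractional choices, the relaxed optimum would be about 30.5, but investments are indivisible.
P + E: cost 8 + 13 = 21 ≤ 23, payoff 6 + 15 = 21.
D + E: cost 8 + 13 = 21 ≤ 23, payoff 14 + 15 = 29.
Best is D and E with total payoff 29.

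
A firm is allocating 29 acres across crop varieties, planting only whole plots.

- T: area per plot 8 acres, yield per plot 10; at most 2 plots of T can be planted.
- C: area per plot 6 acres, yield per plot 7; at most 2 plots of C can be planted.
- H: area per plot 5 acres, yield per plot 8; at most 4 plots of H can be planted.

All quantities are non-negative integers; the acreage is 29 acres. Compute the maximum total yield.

42

H has the best ratio (8/5); taking only H gives at most 4×8 = 32 (stopped by the supply cap of 4).
Mixing does better — 1×T and 4×H: area 28 ≤ 29, yield 1·10 + 4·8 = 42.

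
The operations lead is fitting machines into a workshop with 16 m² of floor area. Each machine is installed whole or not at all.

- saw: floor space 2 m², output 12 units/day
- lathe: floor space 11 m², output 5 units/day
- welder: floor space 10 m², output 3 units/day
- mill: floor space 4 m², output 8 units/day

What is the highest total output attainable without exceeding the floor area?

23

Allowing fractional choices, the relaxed optimum would be about 24.5, but machines are indivisible.
saw + welder + mill: floor space 2 + 10 + 4 = 16 ≤ 16, output 12 + 3 + 8 = 23.
saw + lathe: floor space 2 + 11 = 13 ≤ 16, output 12 + 5 = 17.
saw + mill: floor space 2 + 4 = 6 ≤ 16, output 12 + 8 = 20.
Best is saw, welder, and mill with total output 23.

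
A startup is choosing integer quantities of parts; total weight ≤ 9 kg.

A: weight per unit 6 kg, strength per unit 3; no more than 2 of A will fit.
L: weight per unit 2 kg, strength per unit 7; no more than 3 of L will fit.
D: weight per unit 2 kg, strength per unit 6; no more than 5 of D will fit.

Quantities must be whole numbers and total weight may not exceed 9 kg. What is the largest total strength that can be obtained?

This is a bounded integer knapsack.
Take 3×L and 1×D: weight 8 ≤ 9, strength 3·7 + 1·6 = 27.
L has the best ratio (7/2) and is taken to its limit of 3; remaining capacity is filled optimally with the others.

27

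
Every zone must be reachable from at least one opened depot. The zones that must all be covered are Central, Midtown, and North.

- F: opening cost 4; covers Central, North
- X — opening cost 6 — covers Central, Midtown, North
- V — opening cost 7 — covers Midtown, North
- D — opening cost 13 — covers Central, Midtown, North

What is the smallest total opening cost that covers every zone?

6

This is a weighted set-cover instance.
The greedy cost-per-new-zone heuristic would pick F and X for 10, but a cheaper cover exists.
X alone covers Central, Midtown, North — every zone.
Total opening cost: 6.
No cover costs less than 6.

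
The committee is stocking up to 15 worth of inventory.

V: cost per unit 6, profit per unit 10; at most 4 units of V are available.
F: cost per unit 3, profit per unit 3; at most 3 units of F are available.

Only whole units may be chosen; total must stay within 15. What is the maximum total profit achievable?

23

This is a bounded integer knapsack.
V has the best ratio (10/6); taking only V gives at most 2×10 = 20 (stopped by the cost limit).
Mixing does better — 2×V and 1×F: cost 15 ≤ 15, profit 2·10 + 1·3 = 23.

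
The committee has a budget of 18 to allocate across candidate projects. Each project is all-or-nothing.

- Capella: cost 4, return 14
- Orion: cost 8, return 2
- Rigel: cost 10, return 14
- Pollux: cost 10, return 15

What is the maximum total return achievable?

Capella + Pollux: cost 4 + 10 = 14 ≤ 18, return 14 + 15 = 29.
Capella + Rigel: cost 4 + 10 = 14 ≤ 18, return 14 + 14 = 28.
Orion + Pollux: cost 8 + 10 = 18 ≤ 18, return 2 + 15 = 17.
Best is Capella and Pollux with total return 29.

29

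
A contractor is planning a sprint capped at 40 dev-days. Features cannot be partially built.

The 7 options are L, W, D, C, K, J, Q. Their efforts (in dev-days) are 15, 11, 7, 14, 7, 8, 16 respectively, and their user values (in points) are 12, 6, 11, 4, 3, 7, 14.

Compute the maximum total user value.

Allowing fractional choices, the relaxed optimum would be about 39.2, but features are indivisible.
D + K + J + Q: effort 7 + 7 + 8 + 16 = 38 ≤ 40, user value 11 + 3 + 7 + 14 = 35.
L + D + Q: effort 15 + 7 + 16 = 38 ≤ 40, user value 12 + 11 + 14 = 37.
L + D + K + J: effort 15 + 7 + 7 + 8 = 37 ≤ 40, user value 12 + 11 + 3 + 7 = 33.
Best is L, D, and Q with total user value 37.

37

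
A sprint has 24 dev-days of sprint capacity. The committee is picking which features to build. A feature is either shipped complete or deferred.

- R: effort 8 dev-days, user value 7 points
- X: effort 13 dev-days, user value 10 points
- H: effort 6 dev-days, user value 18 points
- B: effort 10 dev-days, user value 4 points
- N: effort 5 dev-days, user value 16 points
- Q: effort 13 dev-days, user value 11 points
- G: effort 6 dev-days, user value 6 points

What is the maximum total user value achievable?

45

H + N + Q: effort 6 + 5 + 13 = 24 ≤ 24, user value 18 + 16 + 11 = 45.
X + H + N: effort 13 + 6 + 5 = 24 ≤ 24, user value 10 + 18 + 16 = 44.
Best is H, N, and Q with total user value 45.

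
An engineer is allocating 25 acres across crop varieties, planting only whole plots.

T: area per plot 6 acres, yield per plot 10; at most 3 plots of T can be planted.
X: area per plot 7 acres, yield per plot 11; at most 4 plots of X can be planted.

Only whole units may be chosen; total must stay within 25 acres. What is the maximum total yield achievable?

41

This is a bounded integer knapsack.
T has the best ratio (10/6); taking only T gives at most 3×10 = 30 (stopped by the supply cap of 3).
Mixing does better — 3×T and 1×X: area 25 ≤ 25, yield 3·10 + 1·11 = 41.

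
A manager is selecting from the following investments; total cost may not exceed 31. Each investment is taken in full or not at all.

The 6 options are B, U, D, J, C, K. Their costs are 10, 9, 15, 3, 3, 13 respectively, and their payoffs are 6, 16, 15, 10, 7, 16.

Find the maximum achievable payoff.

49

Treat it as a binary knapsack problem.
Allowing fractional choices, the relaxed optimum would be about 52.0, but investments are indivisible.
U + D + J + C: cost 9 + 15 + 3 + 3 = 30 ≤ 31, payoff 16 + 15 + 10 + 7 = 48.
U + J + C + K: cost 9 + 3 + 3 + 13 = 28 ≤ 31, payoff 16 + 10 + 7 + 16 = 49.
Best is U, J, C, and K with total payoff 49.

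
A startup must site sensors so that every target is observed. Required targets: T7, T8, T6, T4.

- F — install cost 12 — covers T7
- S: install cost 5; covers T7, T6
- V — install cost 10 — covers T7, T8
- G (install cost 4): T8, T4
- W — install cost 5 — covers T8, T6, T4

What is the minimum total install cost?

9

This is a weighted set-cover instance.
Choose S and G: together they cover T7, T8, T6, T4 — every target.
Total install cost: 5 + 4 = 9.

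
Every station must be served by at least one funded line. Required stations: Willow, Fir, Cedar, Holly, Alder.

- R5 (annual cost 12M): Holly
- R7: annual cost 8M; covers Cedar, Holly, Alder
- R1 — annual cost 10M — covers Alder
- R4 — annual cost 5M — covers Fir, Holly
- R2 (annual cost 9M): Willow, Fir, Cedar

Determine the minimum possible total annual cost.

Choose R7 and R2: together they cover Willow, Fir, Cedar, Holly, Alder — every station.
Total annual cost: 8 + 9 = 17.

17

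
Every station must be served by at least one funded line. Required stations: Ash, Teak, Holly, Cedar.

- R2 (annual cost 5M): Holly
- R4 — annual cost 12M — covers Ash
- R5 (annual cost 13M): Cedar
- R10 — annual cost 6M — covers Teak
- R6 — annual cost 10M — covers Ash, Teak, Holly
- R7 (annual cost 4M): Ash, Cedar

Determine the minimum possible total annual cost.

14

This is an integer covering problem.
The greedy cost-per-new-station heuristic would pick R7, R2, and R10 for 15, but a cheaper cover exists.
Choose R6 and R7: together they cover Ash, Teak, Holly, Cedar — every station.
Total annual cost: 10 + 4 = 14.
No cover costs less than 14.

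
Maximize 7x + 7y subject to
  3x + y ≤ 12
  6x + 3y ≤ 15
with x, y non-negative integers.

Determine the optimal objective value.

(x,y)=(0,5): 3·0+1·5=5≤12, 6·0+3·5=15≤15, objective 35.
(x,y)=(0,4): 3·0+1·4=4≤12, 6·0+3·4=12≤15, objective 28.
Maximum is 35 at (x,y)=(0,5).

35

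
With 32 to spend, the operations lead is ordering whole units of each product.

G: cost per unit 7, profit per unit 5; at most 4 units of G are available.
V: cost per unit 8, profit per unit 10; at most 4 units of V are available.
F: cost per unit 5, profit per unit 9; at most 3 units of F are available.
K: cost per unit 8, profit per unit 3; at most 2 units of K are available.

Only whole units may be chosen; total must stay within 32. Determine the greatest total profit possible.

1×G, 1×V, and 3×F: cost 30 ≤ 32, profit 1·5 + 1·10 + 3·9 = 42.
2×V and 3×F: cost 31 ≤ 32, profit 2·10 + 3·9 = 47.
Best is 47.

47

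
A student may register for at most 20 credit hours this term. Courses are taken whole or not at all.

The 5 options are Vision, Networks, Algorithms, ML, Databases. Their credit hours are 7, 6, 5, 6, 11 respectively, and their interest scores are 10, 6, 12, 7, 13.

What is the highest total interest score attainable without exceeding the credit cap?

29

Allowing fractional choices, the relaxed optimum would be about 31.5, but courses are indivisible.
Vision + Algorithms + ML: credit hours 7 + 5 + 6 = 18 ≤ 20, interest score 10 + 12 + 7 = 29.
Vision + Networks + Algorithms: credit hours 7 + 6 + 5 = 18 ≤ 20, interest score 10 + 6 + 12 = 28.
Best is Vision, Algorithms, and ML with total interest score 29.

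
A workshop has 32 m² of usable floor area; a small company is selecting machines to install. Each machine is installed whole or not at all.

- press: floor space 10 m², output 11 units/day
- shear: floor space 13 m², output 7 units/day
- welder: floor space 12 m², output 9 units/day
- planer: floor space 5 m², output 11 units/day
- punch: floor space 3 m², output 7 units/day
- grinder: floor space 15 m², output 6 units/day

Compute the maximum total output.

Treat it as a binary knapsack problem.
press + shear + planer + punch: floor space 10 + 13 + 5 + 3 = 31 ≤ 32, output 11 + 7 + 11 + 7 = 36.
press + welder + planer + punch: floor space 10 + 12 + 5 + 3 = 30 ≤ 32, output 11 + 9 + 11 + 7 = 38.
Best is press, welder, planer, and punch with total output 38.

38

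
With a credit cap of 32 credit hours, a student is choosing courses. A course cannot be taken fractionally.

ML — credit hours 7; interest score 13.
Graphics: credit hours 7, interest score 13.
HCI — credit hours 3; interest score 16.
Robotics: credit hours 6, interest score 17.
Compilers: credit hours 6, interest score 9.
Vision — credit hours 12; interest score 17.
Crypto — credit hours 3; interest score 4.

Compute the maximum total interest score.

72

This is an integer program with binary decision variables.
Allowing fractional choices, the relaxed optimum would be about 72.2, but courses are indivisible.
ML + HCI + Robotics + Vision + Crypto: credit hours 7 + 3 + 6 + 12 + 3 = 31 ≤ 32, interest score 13 + 16 + 17 + 17 + 4 = 67.
ML + Graphics + HCI + Robotics + Compilers + Crypto: credit hours 7 + 7 + 3 + 6 + 6 + 3 = 32 ≤ 32, interest score 13 + 13 + 16 + 17 + 9 + 4 = 72.
ML + Graphics + HCI + Robotics + Compilers: credit hours 7 + 7 + 3 + 6 + 6 = 29 ≤ 32, interest score 13 + 13 + 16 + 17 + 9 = 68.
Best is ML, Graphics, HCI, Robotics, Compilers, and Crypto with total interest score 72.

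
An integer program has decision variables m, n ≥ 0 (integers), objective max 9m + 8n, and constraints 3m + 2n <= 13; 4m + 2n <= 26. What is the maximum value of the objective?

The continuous relaxation peaks at (0, 6.5) with value 52.00; rounding to a feasible lattice point costs some objective.
(m,n)=(1,5): 3·1+2·5=13≤13, 4·1+2·5=14≤26, objective 49.
(m,n)=(0,6): 3·0+2·6=12≤13, 4·0+2·6=12≤26, objective 48.
No feasible integer point exceeds 49.

49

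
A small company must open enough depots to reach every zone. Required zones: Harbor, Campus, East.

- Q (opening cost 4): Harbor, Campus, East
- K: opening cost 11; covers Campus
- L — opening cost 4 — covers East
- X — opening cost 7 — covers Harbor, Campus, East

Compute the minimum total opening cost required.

This is a weighted set-cover instance.
Q alone covers Harbor, Campus, East — every zone.
Total opening cost: 4.
No cover costs less than 4.

4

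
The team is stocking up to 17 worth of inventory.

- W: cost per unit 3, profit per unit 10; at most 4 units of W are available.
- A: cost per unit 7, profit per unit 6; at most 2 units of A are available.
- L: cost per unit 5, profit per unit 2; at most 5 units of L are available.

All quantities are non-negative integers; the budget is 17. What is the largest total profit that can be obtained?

42

Take 4×W and 1×L: cost 17 ≤ 17, profit 4·10 + 1·2 = 42.
W has the best ratio (10/3) and is taken to its limit of 4; remaining capacity is filled optimally with the others.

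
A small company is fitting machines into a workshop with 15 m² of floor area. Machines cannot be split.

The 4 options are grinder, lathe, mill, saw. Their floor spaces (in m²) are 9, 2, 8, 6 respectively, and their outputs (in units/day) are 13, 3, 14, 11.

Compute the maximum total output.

25

Treat it as a binary knapsack problem.
Take mill and saw: floor space 8 + 6 = 14 ≤ 15, output 14 + 11 = 25.
No other feasible combination does better.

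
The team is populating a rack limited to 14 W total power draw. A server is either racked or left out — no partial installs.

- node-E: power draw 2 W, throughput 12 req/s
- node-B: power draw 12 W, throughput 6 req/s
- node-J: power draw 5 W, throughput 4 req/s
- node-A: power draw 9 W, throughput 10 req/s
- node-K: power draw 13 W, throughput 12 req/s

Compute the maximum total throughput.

Allowing fractional choices, the relaxed optimum would be about 24.8, but servers are indivisible.
node-E + node-B: power draw 2 + 12 = 14 ≤ 14, throughput 12 + 6 = 18.
node-E + node-A: power draw 2 + 9 = 11 ≤ 14, throughput 12 + 10 = 22.
node-E + node-J: power draw 2 + 5 = 7 ≤ 14, throughput 12 + 4 = 16.
Best is node-E and node-A with total throughput 22.

22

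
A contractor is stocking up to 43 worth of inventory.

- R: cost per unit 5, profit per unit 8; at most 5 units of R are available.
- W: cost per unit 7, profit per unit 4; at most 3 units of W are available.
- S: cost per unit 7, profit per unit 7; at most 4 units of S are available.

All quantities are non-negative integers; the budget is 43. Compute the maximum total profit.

54

4×R and 3×S: cost 41 ≤ 43, profit 4·8 + 3·7 = 53.
5×R and 2×S: cost 39 ≤ 43, profit 5·8 + 2·7 = 54.
Best is 54.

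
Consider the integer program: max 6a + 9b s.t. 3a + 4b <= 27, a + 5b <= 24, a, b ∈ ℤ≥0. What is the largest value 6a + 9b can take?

57

(a,b)=(5,3): 3·5+4·3=27≤27, 1·5+5·3=20≤24, objective 57.
(a,b)=(6,2): 3·6+4·2=26≤27, 1·6+5·2=16≤24, objective 54.
No feasible integer point exceeds 57.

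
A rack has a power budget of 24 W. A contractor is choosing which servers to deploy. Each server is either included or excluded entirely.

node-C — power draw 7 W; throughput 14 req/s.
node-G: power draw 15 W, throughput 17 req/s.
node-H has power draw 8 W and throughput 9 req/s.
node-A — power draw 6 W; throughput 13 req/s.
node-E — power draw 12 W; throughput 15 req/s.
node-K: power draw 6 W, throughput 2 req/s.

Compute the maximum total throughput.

Treat it as a binary knapsack problem.
Allowing fractional choices, the relaxed optimum would be about 40.8, but servers are indivisible.
node-C + node-H + node-A: power draw 7 + 8 + 6 = 21 ≤ 24, throughput 14 + 9 + 13 = 36.
node-G + node-A: power draw 15 + 6 = 21 ≤ 24, throughput 17 + 13 = 30.
node-C + node-G: power draw 7 + 15 = 22 ≤ 24, throughput 14 + 17 = 31.
Best is node-C, node-H, and node-A with total throughput 36.

36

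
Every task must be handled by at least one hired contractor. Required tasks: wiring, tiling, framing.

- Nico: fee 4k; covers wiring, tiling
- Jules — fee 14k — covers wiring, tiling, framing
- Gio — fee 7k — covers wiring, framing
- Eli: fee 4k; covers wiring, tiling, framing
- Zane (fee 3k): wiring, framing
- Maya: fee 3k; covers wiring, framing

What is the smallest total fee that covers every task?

4

Eli alone covers wiring, tiling, framing — every task.
Total fee: 4.
No cover costs less than 4.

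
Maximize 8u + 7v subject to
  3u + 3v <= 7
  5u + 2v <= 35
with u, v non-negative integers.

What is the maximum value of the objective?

16

Relaxing integrality, the LP optimum is 18.67 at (u,v) = (2.33, 0), which is not an integer point.
(u,v)=(2,0): 3·2+3·0=6≤7, 5·2+2·0=10≤35, objective 16.
(u,v)=(1,1): 3·1+3·1=6≤7, 5·1+2·1=7≤35, objective 15.
(u,v)=(1,0): 3·1+3·0=3≤7, 5·1+2·0=5≤35, objective 8.
No feasible integer point exceeds 16.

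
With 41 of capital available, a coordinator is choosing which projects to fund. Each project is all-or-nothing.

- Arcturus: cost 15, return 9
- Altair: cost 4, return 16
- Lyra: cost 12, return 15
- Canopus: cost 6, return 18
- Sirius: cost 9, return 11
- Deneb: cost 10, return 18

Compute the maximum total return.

Altair + Lyra + Canopus + Sirius + Deneb: cost 4 + 12 + 6 + 9 + 10 = 41 ≤ 41, return 16 + 15 + 18 + 11 + 18 = 78.
Altair + Lyra + Canopus + Deneb: cost 4 + 12 + 6 + 10 = 32 ≤ 41, return 16 + 15 + 18 + 18 = 67.
Altair + Canopus + Sirius + Deneb: cost 4 + 6 + 9 + 10 = 29 ≤ 41, return 16 + 18 + 11 + 18 = 63.
Best is Altair, Lyra, Canopus, Sirius, and Deneb with total return 78.

78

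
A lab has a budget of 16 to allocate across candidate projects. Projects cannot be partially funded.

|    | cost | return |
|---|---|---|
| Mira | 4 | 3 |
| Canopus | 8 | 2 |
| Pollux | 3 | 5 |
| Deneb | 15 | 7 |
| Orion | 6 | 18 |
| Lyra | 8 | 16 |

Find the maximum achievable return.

34

Treat it as a binary knapsack problem.
Orion + Lyra: cost 6 + 8 = 14 ≤ 16, return 18 + 16 = 34.
Mira + Pollux + Orion: cost 4 + 3 + 6 = 13 ≤ 16, return 3 + 5 + 18 = 26.
Best is Orion and Lyra with total return 34.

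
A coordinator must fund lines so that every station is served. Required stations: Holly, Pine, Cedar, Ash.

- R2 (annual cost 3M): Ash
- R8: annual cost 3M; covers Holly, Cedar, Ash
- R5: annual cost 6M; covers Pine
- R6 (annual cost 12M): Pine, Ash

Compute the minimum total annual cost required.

Choose R8 and R5: together they cover Holly, Pine, Cedar, Ash — every station.
Total annual cost: 3 + 6 = 9.
No cover costs less than 9.

9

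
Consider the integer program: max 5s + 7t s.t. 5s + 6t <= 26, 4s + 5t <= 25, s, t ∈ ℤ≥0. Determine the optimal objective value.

Relaxing integrality, the LP optimum is 30.33 at (s,t) = (0, 4.33), which is not an integer point.
(s,t)=(0,4): 5·0+6·4=24≤26, 4·0+5·4=20≤25, objective 28.
(s,t)=(1,3): 5·1+6·3=23≤26, 4·1+5·3=19≤25, objective 26.
The best lattice point is (0,4), giving 28.

28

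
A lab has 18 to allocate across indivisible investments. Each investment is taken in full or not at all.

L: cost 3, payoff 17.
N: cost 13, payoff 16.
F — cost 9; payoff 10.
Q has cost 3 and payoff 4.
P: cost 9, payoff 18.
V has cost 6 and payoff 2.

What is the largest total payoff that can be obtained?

39

Treat it as a binary knapsack problem.
Allowing fractional choices, the relaxed optimum would be about 42.7, but investments are indivisible.
L + P + V: cost 3 + 9 + 6 = 18 ≤ 18, payoff 17 + 18 + 2 = 37.
L + Q + P: cost 3 + 3 + 9 = 15 ≤ 18, payoff 17 + 4 + 18 = 39.
L + P: cost 3 + 9 = 12 ≤ 18, payoff 17 + 18 = 35.
Best is L, Q, and P with total payoff 39.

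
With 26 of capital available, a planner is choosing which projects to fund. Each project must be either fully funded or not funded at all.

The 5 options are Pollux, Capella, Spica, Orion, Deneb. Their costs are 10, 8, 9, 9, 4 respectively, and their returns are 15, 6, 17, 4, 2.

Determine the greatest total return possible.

This is a 0-1 knapsack instance.
Take Pollux, Spica, and Deneb: cost 10 + 9 + 4 = 23 ≤ 26, return 15 + 17 + 2 = 34.
No other feasible combination does better.

34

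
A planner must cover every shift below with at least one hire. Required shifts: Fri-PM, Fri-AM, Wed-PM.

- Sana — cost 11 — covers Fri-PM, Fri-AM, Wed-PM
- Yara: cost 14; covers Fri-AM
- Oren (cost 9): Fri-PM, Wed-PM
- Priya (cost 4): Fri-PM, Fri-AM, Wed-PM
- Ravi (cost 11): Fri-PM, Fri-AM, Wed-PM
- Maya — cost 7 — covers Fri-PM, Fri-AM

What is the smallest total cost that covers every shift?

Priya alone covers Fri-PM, Fri-AM, Wed-PM — every shift.
Total cost: 4.

4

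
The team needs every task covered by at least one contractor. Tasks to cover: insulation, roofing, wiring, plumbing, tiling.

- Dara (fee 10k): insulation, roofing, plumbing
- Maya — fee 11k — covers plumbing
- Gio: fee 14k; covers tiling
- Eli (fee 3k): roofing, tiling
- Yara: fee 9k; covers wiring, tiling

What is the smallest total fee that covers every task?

Choose Dara and Yara: together they cover insulation, roofing, wiring, plumbing, tiling — every task.
Total fee: 10 + 9 = 19.

19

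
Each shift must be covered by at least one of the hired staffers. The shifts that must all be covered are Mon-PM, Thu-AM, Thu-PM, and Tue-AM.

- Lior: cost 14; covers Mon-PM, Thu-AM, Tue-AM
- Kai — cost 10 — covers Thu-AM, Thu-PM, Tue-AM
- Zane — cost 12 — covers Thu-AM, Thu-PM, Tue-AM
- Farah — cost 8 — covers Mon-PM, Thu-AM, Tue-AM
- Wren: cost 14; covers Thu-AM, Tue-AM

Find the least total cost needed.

18

Choose Kai and Farah: together they cover Mon-PM, Thu-AM, Thu-PM, Tue-AM — every shift.
Total cost: 10 + 8 = 18.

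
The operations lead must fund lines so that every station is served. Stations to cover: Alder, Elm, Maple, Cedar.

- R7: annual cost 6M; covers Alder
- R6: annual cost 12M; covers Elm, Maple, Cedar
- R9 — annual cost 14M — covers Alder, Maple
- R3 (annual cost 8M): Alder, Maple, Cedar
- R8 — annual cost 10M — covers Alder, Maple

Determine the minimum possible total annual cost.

The greedy cost-per-new-station heuristic would pick R3 and R6 for 20, but a cheaper cover exists.
Choose R7 and R6: together they cover Alder, Elm, Maple, Cedar — every station.
Total annual cost: 6 + 12 = 18.
No cover costs less than 18.

18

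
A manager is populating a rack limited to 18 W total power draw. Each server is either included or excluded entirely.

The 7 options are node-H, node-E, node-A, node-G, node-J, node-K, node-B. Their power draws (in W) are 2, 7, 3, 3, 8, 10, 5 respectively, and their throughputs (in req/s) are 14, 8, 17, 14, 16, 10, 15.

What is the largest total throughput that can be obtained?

Treat it as a binary knapsack problem.
Allowing fractional choices, the relaxed optimum would be about 70.0, but servers are indivisible.
node-H + node-A + node-J + node-B: power draw 2 + 3 + 8 + 5 = 18 ≤ 18, throughput 14 + 17 + 16 + 15 = 62.
node-H + node-A + node-G + node-J: power draw 2 + 3 + 3 + 8 = 16 ≤ 18, throughput 14 + 17 + 14 + 16 = 61.
Best is node-H, node-A, node-J, and node-B with total throughput 62.

62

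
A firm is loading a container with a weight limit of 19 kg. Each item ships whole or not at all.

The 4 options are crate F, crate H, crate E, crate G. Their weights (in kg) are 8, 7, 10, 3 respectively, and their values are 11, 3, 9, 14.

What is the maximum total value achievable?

Allowing fractional choices, the relaxed optimum would be about 32.2, but items are indivisible.
crate F + crate G: weight 8 + 3 = 11 ≤ 19, value 11 + 14 = 25.
crate F + crate H + crate G: weight 8 + 7 + 3 = 18 ≤ 19, value 11 + 3 + 14 = 28.
crate E + crate G: weight 10 + 3 = 13 ≤ 19, value 9 + 14 = 23.
Best is crate F, crate H, and crate G with total value 28.

28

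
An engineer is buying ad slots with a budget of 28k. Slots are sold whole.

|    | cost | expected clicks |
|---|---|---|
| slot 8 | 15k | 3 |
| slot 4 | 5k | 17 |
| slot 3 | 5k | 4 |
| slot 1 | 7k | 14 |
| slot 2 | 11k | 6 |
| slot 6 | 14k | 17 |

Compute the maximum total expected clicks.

48

Allowing fractional choices, the relaxed optimum would be about 49.6, but ad slots are indivisible.
slot 4 + slot 3 + slot 1 + slot 2: cost 5 + 5 + 7 + 11 = 28 ≤ 28, expected clicks 17 + 4 + 14 + 6 = 41.
slot 4 + slot 1 + slot 6: cost 5 + 7 + 14 = 26 ≤ 28, expected clicks 17 + 14 + 17 = 48.
slot 4 + slot 3 + slot 6: cost 5 + 5 + 14 = 24 ≤ 28, expected clicks 17 + 4 + 17 = 38.
Best is slot 4, slot 1, and slot 6 with total expected clicks 48.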